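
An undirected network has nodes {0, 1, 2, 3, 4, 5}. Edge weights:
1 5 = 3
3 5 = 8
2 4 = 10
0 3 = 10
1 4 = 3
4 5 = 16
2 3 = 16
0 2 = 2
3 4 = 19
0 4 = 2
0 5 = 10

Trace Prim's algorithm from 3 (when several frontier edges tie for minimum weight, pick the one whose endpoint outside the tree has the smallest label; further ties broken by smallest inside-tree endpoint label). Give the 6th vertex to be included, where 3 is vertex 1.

2

Prim's algorithm from 3:
Step 1: cheapest edge leaving the tree is 3 5 (8); add 5.
Step 2: cheapest edge leaving the tree is 1 5 (3); add 1.
Step 3: cheapest edge leaving the tree is 1 4 (3); add 4.
Step 4: cheapest edge leaving the tree is 0 4 (2); add 0.
Step 5: cheapest edge leaving the tree is 0 2 (2); add 2.
Vertex order: 3, 5, 1, 4, 0, 2. The 6th vertex is 2.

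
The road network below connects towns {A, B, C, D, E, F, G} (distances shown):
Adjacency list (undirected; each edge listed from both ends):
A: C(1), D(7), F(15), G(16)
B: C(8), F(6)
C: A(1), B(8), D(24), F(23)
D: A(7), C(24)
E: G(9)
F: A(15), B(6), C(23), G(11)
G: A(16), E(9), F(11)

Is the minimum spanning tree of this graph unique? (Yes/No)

Yes

Kruskal's algorithm — process edges by increasing weight (ties by edge label):
A—C (1): add. Components now {A,C} {B} {D} {E} {F} {G}
B—F (6): add. Components now {A,C} {B,F} {D} {E} {G}
A—D (7): add. Components now {A,C,D} {B,F} {E} {G}
B—C (8): add. Components now {A,B,C,D,F} {E} {G}
E—G (9): add. Components now {A,B,C,D,F} {E,G}
F—G (11): add. Components now {A,B,C,D,E,F,G}
Every non-tree edge has weight strictly greater than the heaviest edge on the tree path between its endpoints, so the MST is unique.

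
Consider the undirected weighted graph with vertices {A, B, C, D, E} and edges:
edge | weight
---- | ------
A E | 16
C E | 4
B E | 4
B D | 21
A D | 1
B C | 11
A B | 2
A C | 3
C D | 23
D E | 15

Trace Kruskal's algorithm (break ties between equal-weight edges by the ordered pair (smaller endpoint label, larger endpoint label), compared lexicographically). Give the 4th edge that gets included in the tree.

Kruskal's algorithm — process edges by increasing weight (ties by edge label):
A D (1): add. Components now {A,D} {B} {C} {E}
A B (2): add. Components now {A,B,D} {C} {E}
A C (3): add. Components now {A,B,C,D} {E}
B E (4): add. Components now {A,B,C,D,E}
The 4th edge added is B E.

B-E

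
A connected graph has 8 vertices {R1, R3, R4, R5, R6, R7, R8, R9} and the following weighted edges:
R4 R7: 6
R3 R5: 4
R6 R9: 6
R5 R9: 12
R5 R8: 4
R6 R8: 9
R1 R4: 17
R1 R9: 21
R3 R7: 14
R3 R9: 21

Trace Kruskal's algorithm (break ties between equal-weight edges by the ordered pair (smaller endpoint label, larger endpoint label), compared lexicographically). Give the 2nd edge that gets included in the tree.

R5-R8

Kruskal's algorithm — process edges by increasing weight (ties by edge label):
R3 R5 (4): add — endpoints in different components.
R5 R8 (4): add — endpoints in different components.
R4 R7 (6): add — endpoints in different components.
R6 R9 (6): add — endpoints in different components.
R6 R8 (9): add — endpoints in different components.
R5 R9 (12): skip — R5 and R9 already connected.
R3 R7 (14): add — endpoints in different components.
R1 R4 (17): add — endpoints in different components.
The 2nd edge added is R5 R8.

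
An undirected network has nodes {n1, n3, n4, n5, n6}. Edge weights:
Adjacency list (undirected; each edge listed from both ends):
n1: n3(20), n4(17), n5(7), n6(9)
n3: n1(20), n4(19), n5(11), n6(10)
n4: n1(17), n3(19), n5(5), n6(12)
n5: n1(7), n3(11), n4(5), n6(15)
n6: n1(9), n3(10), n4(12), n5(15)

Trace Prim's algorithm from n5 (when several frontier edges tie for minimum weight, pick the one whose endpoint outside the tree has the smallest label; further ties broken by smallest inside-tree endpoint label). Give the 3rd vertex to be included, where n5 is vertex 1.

Prim, starting at n5.
Step 1: frontier [n4-n5 5, n1-n5 7, n3-n5 11, n5-n6 15] → take n4-n5 (5); add n4.
Step 2: frontier [n4-n6 12, n1-n4 17, n3-n4 19, n1-n5 7, n3-n5 11, n5-n6 15] → take n1-n5 (7); add n1.
Step 3: frontier [n1-n6 9, n1-n3 20, n4-n6 12, n3-n4 19, n3-n5 11, n5-n6 15] → take n1-n6 (9); add n6.
Step 4: frontier [n1-n3 20, n3-n4 19, n3-n5 11, n3-n6 10] → take n3-n6 (10); add n3.
Vertex order: n5, n4, n1, n6, n3. The 3rd vertex is n1.

n1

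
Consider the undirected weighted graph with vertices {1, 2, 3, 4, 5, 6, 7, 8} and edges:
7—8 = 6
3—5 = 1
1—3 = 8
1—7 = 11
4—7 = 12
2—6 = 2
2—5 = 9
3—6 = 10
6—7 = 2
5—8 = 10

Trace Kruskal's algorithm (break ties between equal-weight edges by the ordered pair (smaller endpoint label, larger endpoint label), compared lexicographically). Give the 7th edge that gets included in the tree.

Kruskal: consider edges lightest-first.
3—5 (1): add — endpoints in different components.
2—6 (2): add — endpoints in different components.
6—7 (2): add — endpoints in different components.
7—8 (6): add — endpoints in different components.
1—3 (8): add — endpoints in different components.
2—5 (9): add — endpoints in different components.
3—6 (10): skip — 3 and 6 already connected.
5—8 (10): skip — 5 and 8 already connected.
1—7 (11): skip — 1 and 7 already connected.
4—7 (12): add — endpoints in different components.
The 7th edge added is 4—7.

4-7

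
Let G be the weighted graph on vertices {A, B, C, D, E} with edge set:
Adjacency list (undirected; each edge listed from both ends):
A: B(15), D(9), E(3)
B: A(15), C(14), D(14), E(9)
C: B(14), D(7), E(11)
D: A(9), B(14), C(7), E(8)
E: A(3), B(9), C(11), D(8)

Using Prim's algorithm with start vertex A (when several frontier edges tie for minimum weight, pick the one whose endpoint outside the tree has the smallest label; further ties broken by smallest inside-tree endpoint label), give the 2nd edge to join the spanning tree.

D-E

Grow the tree from A using Prim:
Step 1: frontier [A-E 3, A-D 9, A-B 15] → take A-E (3); add E.
Step 2: frontier [A-D 9, A-B 15, D-E 8, B-E 9, C-E 11] → take D-E (8); add D.
Step 3: frontier [A-B 15, C-D 7, B-D 14, B-E 9, C-E 11] → take C-D (7); add C.
Step 4: frontier [A-B 15, B-C 14, B-D 14, B-E 9] → take B-E (9); add B.
The 2nd edge added is D-E.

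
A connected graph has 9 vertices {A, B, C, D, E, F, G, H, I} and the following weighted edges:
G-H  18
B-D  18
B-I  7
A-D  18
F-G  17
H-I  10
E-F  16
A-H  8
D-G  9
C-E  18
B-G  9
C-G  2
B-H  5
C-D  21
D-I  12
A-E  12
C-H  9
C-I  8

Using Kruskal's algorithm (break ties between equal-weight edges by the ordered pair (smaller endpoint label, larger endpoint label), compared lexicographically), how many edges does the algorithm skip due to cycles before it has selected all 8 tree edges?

Sort edges by weight, then run Kruskal:
C-G (2): add — endpoints in different components.
B-H (5): add — endpoints in different components.
B-I (7): add — endpoints in different components.
A-H (8): add — endpoints in different components.
C-I (8): add — endpoints in different components.
B-G (9): skip — B and G already connected.
C-H (9): skip — C and H already connected.
D-G (9): add — endpoints in different components.
H-I (10): skip — H and I already connected.
A-E (12): add — endpoints in different components.
D-I (12): skip — D and I already connected.
E-F (16): add — endpoints in different components.
Edges rejected before the tree was complete: 4.

4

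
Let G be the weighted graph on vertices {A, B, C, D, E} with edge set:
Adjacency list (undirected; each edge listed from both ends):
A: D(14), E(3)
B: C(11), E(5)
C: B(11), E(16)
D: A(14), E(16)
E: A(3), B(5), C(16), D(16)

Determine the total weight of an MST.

33

Grow the tree from C using Prim:
Step 1: cheapest edge leaving the tree is B—C (11); add B.
Step 2: cheapest edge leaving the tree is B—E (5); add E.
Step 3: cheapest edge leaving the tree is A—E (3); add A.
Step 4: cheapest edge leaving the tree is A—D (14); add D.
MST edges: B—C, B—E, A—E, A—D; total weight 11+5+3+14 = 33.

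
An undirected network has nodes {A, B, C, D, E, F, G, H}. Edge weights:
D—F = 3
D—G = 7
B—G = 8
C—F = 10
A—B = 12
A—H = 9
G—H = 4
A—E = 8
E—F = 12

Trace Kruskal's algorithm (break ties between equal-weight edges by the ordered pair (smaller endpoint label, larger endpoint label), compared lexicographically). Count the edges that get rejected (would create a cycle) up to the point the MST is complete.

0

Sort edges by weight, then run Kruskal:
D—F (3): add — endpoints in different components.
G—H (4): add — endpoints in different components.
D—G (7): add — endpoints in different components.
A—E (8): add — endpoints in different components.
B—G (8): add — endpoints in different components.
A—H (9): add — endpoints in different components.
C—F (10): add — endpoints in different components.
Edges rejected before the tree was complete: 0.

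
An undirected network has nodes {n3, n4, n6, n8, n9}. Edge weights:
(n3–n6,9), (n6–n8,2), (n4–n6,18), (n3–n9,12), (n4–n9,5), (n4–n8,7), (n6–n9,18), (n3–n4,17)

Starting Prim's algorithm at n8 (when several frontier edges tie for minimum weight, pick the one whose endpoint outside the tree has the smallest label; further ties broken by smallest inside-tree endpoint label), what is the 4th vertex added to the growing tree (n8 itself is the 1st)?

n9

Grow the tree from n8 using Prim:
Step 1: frontier [n6–n8 2, n4–n8 7] → take n6–n8 (2); add n6.
Step 2: frontier [n3–n6 9, n4–n6 18, n6–n9 18, n4–n8 7] → take n4–n8 (7); add n4.
Step 3: frontier [n4–n9 5, n3–n4 17, n3–n6 9, n6–n9 18] → take n4–n9 (5); add n9.
Step 4: frontier [n3–n4 17, n3–n6 9, n3–n9 12] → take n3–n6 (9); add n3.
Vertex order: n8, n6, n4, n9, n3. The 4th vertex is n9.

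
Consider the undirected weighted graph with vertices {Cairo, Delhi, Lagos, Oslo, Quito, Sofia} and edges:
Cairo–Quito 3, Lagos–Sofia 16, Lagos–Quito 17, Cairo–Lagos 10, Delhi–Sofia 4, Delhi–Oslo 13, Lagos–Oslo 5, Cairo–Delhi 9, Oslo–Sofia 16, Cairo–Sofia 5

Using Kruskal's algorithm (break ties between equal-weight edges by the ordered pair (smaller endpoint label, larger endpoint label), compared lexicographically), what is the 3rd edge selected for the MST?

Sort edges by weight, then run Kruskal:
Cairo–Quito (3): add — endpoints in different components.
Delhi–Sofia (4): add — endpoints in different components.
Cairo–Sofia (5): add — endpoints in different components.
Lagos–Oslo (5): add — endpoints in different components.
Cairo–Delhi (9): skip — Cairo and Delhi already connected.
Cairo–Lagos (10): add — endpoints in different components.
The 3rd edge added is Cairo–Sofia.

Cairo-Sofia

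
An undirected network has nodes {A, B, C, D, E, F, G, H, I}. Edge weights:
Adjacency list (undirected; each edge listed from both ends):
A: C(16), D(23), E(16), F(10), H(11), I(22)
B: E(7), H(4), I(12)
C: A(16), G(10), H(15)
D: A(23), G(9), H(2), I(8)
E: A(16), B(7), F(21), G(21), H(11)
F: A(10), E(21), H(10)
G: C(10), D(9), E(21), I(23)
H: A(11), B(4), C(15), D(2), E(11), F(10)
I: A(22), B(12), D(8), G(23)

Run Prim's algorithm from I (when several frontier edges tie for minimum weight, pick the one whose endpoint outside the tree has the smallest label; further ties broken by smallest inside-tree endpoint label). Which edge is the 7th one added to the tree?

Grow the tree from I using Prim:
Step 1: cheapest edge leaving the tree is D—I (8); add D.
Step 2: cheapest edge leaving the tree is D—H (2); add H.
Step 3: cheapest edge leaving the tree is B—H (4); add B.
Step 4: cheapest edge leaving the tree is B—E (7); add E.
Step 5: cheapest edge leaving the tree is D—G (9); add G.
Step 6: cheapest edge leaving the tree is C—G (10); add C.
Step 7: cheapest edge leaving the tree is F—H (10); add F.
Step 8: cheapest edge leaving the tree is A—F (10); add A.
The 7th edge added is F—H.

F-H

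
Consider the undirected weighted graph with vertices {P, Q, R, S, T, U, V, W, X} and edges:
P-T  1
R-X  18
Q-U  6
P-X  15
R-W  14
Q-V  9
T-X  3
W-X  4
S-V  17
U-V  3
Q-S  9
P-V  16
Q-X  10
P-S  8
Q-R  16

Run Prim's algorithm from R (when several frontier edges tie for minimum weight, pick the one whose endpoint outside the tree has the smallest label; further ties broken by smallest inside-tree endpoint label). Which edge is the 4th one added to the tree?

P-T

Prim's algorithm from R:
Step 1: cheapest edge leaving the tree is R-W (14); add W.
Step 2: cheapest edge leaving the tree is W-X (4); add X.
Step 3: cheapest edge leaving the tree is T-X (3); add T.
Step 4: cheapest edge leaving the tree is P-T (1); add P.
Step 5: cheapest edge leaving the tree is P-S (8); add S.
Step 6: cheapest edge leaving the tree is Q-S (9); add Q.
Step 7: cheapest edge leaving the tree is Q-U (6); add U.
Step 8: cheapest edge leaving the tree is U-V (3); add V.
The 4th edge added is P-T.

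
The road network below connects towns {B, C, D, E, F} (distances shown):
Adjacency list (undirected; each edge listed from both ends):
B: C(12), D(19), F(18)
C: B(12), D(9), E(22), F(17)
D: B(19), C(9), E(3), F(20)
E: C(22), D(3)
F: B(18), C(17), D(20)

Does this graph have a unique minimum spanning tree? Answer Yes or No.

Kruskal: consider edges lightest-first.
D E (3): add — endpoints in different components.
C D (9): add — endpoints in different components.
B C (12): add — endpoints in different components.
C F (17): add — endpoints in different components.
Every non-tree edge has weight strictly greater than the heaviest edge on the tree path between its endpoints, so the MST is unique.

Yes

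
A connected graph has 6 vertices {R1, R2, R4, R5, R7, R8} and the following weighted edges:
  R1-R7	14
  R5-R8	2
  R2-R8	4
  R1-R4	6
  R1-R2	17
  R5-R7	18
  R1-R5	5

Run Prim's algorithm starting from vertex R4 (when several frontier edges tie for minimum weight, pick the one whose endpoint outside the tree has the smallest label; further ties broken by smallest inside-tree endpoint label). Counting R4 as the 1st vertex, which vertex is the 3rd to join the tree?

R5

Prim, starting at R4.
Step 1: cheapest edge leaving the tree is R1-R4 (6); add R1.
Step 2: cheapest edge leaving the tree is R1-R5 (5); add R5.
Step 3: cheapest edge leaving the tree is R5-R8 (2); add R8.
Step 4: cheapest edge leaving the tree is R2-R8 (4); add R2.
Step 5: cheapest edge leaving the tree is R1-R7 (14); add R7.
Vertex order: R4, R1, R5, R8, R2, R7. The 3rd vertex is R5.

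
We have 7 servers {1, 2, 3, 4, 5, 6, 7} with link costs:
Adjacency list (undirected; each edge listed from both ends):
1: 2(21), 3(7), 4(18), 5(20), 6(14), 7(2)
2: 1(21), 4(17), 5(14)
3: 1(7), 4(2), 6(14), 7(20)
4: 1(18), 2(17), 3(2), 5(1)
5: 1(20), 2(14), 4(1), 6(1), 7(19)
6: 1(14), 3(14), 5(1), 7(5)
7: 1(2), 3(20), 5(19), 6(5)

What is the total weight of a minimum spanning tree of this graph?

Prim's algorithm from 7:
Step 1: cheapest edge leaving the tree is 1–7 (2); add 1.
Step 2: cheapest edge leaving the tree is 6–7 (5); add 6.
Step 3: cheapest edge leaving the tree is 5–6 (1); add 5.
Step 4: cheapest edge leaving the tree is 4–5 (1); add 4.
Step 5: cheapest edge leaving the tree is 3–4 (2); add 3.
Step 6: cheapest edge leaving the tree is 2–5 (14); add 2.
MST edges: 1–7, 6–7, 5–6, 4–5, 3–4, 2–5; total weight 2+5+1+1+2+14 = 25.

25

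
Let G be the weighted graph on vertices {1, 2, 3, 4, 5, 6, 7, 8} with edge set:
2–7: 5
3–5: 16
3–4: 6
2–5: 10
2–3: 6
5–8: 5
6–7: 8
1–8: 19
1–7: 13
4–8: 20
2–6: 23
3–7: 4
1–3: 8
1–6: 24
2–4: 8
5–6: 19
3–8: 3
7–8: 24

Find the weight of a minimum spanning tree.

Prim's algorithm from 1:
Step 1: cheapest edge leaving the tree is 1–3 (8); add 3.
Step 2: cheapest edge leaving the tree is 3–8 (3); add 8.
Step 3: cheapest edge leaving the tree is 3–7 (4); add 7.
Step 4: cheapest edge leaving the tree is 2–7 (5); add 2.
Step 5: cheapest edge leaving the tree is 5–8 (5); add 5.
Step 6: cheapest edge leaving the tree is 3–4 (6); add 4.
Step 7: cheapest edge leaving the tree is 6–7 (8); add 6.
MST edges: 1–3, 3–8, 3–7, 2–7, 5–8, 3–4, 6–7; total weight 8+3+4+5+5+6+8 = 39.

39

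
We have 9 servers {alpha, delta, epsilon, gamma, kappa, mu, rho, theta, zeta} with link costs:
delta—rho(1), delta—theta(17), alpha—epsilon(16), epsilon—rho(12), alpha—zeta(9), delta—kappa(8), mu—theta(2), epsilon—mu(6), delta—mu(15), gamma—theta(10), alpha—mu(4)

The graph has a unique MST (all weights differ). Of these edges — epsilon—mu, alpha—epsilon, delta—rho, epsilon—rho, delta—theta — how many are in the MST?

3

Sort edges by weight, then run Kruskal:
delta—rho (1): add — endpoints in different components.
mu—theta (2): add — endpoints in different components.
alpha—mu (4): add — endpoints in different components.
epsilon—mu (6): add — endpoints in different components.
delta—kappa (8): add — endpoints in different components.
alpha—zeta (9): add — endpoints in different components.
gamma—theta (10): add — endpoints in different components.
epsilon—rho (12): add — endpoints in different components.
MST edge set: {delta—rho, mu—theta, alpha—mu, epsilon—mu, delta—kappa, alpha—zeta, gamma—theta, epsilon—rho}.
Of the listed edges, {epsilon—mu, delta—rho, epsilon—rho} are in the MST → 3.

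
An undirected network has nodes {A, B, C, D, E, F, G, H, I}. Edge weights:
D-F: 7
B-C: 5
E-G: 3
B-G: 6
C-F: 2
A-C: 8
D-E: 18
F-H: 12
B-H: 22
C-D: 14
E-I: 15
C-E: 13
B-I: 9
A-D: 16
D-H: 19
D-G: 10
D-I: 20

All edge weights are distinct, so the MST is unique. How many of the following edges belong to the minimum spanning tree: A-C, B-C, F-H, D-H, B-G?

4

Kruskal: consider edges lightest-first.
C-F (2): add — endpoints in different components.
E-G (3): add — endpoints in different components.
B-C (5): add — endpoints in different components.
B-G (6): add — endpoints in different components.
D-F (7): add — endpoints in different components.
A-C (8): add — endpoints in different components.
B-I (9): add — endpoints in different components.
D-G (10): skip — D and G already connected.
F-H (12): add — endpoints in different components.
MST edge set: {C-F, E-G, B-C, B-G, D-F, A-C, B-I, F-H}.
Of the listed edges, {A-C, B-C, F-H, B-G} are in the MST → 4.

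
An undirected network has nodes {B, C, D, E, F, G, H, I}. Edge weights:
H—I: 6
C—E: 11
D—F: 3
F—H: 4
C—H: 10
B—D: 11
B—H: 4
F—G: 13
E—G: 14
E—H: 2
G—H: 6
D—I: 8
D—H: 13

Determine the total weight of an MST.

Grow the tree from D using Prim:
Step 1: cheapest edge leaving the tree is D—F (3); add F.
Step 2: cheapest edge leaving the tree is F—H (4); add H.
Step 3: cheapest edge leaving the tree is E—H (2); add E.
Step 4: cheapest edge leaving the tree is B—H (4); add B.
Step 5: cheapest edge leaving the tree is G—H (6); add G.
Step 6: cheapest edge leaving the tree is H—I (6); add I.
Step 7: cheapest edge leaving the tree is C—H (10); add C.
MST edges: D—F, F—H, E—H, B—H, G—H, H—I, C—H; total weight 3+4+2+4+6+6+10 = 35.

35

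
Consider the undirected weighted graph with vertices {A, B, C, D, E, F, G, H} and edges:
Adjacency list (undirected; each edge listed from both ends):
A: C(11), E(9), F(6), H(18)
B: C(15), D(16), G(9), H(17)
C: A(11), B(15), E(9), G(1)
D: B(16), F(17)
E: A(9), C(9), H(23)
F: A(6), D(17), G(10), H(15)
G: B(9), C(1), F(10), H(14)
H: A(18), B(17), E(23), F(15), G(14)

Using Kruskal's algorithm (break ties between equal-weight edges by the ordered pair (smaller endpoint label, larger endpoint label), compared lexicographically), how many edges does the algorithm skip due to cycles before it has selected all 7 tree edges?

4

Kruskal's algorithm — process edges by increasing weight (ties by edge label):
C-G (1): add — endpoints in different components.
A-F (6): add — endpoints in different components.
A-E (9): add — endpoints in different components.
B-G (9): add — endpoints in different components.
C-E (9): add — endpoints in different components.
F-G (10): skip — F and G already connected.
A-C (11): skip — A and C already connected.
G-H (14): add — endpoints in different components.
B-C (15): skip — B and C already connected.
F-H (15): skip — F and H already connected.
B-D (16): add — endpoints in different components.
Edges rejected before the tree was complete: 4.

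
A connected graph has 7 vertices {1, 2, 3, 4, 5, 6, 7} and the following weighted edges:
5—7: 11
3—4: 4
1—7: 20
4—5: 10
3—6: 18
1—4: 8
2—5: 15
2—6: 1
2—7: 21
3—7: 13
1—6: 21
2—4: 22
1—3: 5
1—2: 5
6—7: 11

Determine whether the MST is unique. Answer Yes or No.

No

Kruskal's algorithm — process edges by increasing weight (ties by edge label):
2—6 (1): add. Components now {1} {2,6} {3} {4} {5} {7}
3—4 (4): add. Components now {1} {2,6} {3,4} {5} {7}
1—2 (5): add. Components now {1,2,6} {3,4} {5} {7}
1—3 (5): add. Components now {1,2,3,4,6} {5} {7}
1—4 (8): skip — 1 and 4 already connected.
4—5 (10): add. Components now {1,2,3,4,5,6} {7}
5—7 (11): add. Components now {1,2,3,4,5,6,7}
Non-tree edge 6—7 has weight 11, equal to the heaviest edge on its tree cycle — swapping gives another MST of the same weight. Not unique.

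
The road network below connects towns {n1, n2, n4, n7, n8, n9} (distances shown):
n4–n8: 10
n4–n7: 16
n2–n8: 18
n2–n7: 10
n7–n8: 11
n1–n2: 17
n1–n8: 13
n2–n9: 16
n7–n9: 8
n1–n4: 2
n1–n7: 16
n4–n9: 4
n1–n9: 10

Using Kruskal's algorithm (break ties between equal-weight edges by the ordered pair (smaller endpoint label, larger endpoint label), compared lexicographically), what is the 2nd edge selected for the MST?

Sort edges by weight, then run Kruskal:
n1–n4 (2): add. Components now {n1,n4} {n9} {n8} {n2} {n7}
n4–n9 (4): add. Components now {n1,n4,n9} {n8} {n2} {n7}
n7–n9 (8): add. Components now {n1,n4,n7,n9} {n8} {n2}
n1–n9 (10): skip — n1 and n9 already connected.
n2–n7 (10): add. Components now {n1,n2,n4,n7,n9} {n8}
n4–n8 (10): add. Components now {n1,n2,n4,n7,n8,n9}
The 2nd edge added is n4–n9.

n4-n9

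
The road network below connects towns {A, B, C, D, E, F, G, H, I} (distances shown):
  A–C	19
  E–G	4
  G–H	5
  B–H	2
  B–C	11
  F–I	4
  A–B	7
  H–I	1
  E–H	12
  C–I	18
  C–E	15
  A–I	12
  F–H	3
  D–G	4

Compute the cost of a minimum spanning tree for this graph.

37

Grow the tree from A using Prim:
Step 1: frontier [A–B 7, A–I 12, A–C 19] → take A–B (7); add B.
Step 2: frontier [A–I 12, A–C 19, B–H 2, B–C 11] → take B–H (2); add H.
Step 3: frontier [A–I 12, A–C 19, B–C 11, H–I 1, F–H 3, G–H 5, E–H 12] → take H–I (1); add I.
Step 4: frontier [A–C 19, B–C 11, F–H 3, G–H 5, E–H 12, F–I 4, C–I 18] → take F–H (3); add F.
Step 5: frontier [A–C 19, B–C 11, G–H 5, E–H 12, C–I 18] → take G–H (5); add G.
Step 6: frontier [A–C 19, B–C 11, D–G 4, E–G 4, E–H 12, C–I 18] → take D–G (4); add D.
Step 7: frontier [A–C 19, B–C 11, E–G 4, E–H 12, C–I 18] → take E–G (4); add E.
Step 8: frontier [A–C 19, B–C 11, C–E 15, C–I 18] → take B–C (11); add C.
MST edges: A–B, B–H, H–I, F–H, G–H, D–G, E–G, B–C; total weight 7+2+1+3+5+4+4+11 = 37.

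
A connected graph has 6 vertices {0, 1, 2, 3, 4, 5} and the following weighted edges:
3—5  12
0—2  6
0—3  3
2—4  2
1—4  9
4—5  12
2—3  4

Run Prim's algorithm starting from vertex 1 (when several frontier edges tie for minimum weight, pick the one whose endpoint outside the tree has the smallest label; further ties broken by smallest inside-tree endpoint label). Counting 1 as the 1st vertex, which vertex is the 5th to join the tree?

0

Prim, starting at 1.
Step 1: cheapest edge leaving the tree is 1—4 (9); add 4.
Step 2: cheapest edge leaving the tree is 2—4 (2); add 2.
Step 3: cheapest edge leaving the tree is 2—3 (4); add 3.
Step 4: cheapest edge leaving the tree is 0—3 (3); add 0.
Step 5: cheapest edge leaving the tree is 3—5 (12); add 5.
Vertex order: 1, 4, 2, 3, 0, 5. The 5th vertex is 0.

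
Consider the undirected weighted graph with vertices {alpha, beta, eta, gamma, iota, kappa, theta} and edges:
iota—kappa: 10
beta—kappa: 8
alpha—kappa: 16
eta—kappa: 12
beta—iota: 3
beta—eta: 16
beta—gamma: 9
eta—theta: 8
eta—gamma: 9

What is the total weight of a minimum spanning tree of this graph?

Prim's algorithm from iota:
Step 1: cheapest edge leaving the tree is beta—iota (3); add beta.
Step 2: cheapest edge leaving the tree is beta—kappa (8); add kappa.
Step 3: cheapest edge leaving the tree is beta—gamma (9); add gamma.
Step 4: cheapest edge leaving the tree is eta—gamma (9); add eta.
Step 5: cheapest edge leaving the tree is eta—theta (8); add theta.
Step 6: cheapest edge leaving the tree is alpha—kappa (16); add alpha.
MST edges: beta—iota, beta—kappa, beta—gamma, eta—gamma, eta—theta, alpha—kappa; total weight 3+8+9+9+8+16 = 53.

53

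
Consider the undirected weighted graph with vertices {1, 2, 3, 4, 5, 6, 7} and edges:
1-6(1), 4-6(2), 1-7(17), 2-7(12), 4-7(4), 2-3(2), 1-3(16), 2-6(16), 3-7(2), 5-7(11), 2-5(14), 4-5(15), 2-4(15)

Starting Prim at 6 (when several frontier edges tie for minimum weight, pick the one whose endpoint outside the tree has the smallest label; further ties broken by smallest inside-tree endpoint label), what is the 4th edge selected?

3-7

Grow the tree from 6 using Prim:
Step 1: cheapest edge leaving the tree is 1-6 (1); add 1.
Step 2: cheapest edge leaving the tree is 4-6 (2); add 4.
Step 3: cheapest edge leaving the tree is 4-7 (4); add 7.
Step 4: cheapest edge leaving the tree is 3-7 (2); add 3.
Step 5: cheapest edge leaving the tree is 2-3 (2); add 2.
Step 6: cheapest edge leaving the tree is 5-7 (11); add 5.
The 4th edge added is 3-7.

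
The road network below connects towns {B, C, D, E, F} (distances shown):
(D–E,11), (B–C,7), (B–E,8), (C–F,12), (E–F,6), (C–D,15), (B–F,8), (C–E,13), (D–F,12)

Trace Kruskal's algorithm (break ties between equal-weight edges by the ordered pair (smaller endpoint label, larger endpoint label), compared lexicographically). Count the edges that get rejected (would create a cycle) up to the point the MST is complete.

1

Sort edges by weight, then run Kruskal:
E–F (6): add. Components now {B} {C} {D} {E,F}
B–C (7): add. Components now {B,C} {D} {E,F}
B–E (8): add. Components now {B,C,E,F} {D}
B–F (8): skip — B and F already connected.
D–E (11): add. Components now {B,C,D,E,F}
Edges rejected before the tree was complete: 1.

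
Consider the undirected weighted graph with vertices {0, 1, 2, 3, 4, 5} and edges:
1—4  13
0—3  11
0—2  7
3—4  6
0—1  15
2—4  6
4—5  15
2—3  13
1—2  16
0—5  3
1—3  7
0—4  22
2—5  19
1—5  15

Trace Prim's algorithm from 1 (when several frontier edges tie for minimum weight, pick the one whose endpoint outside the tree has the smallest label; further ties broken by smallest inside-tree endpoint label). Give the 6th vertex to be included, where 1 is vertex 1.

Prim's algorithm from 1:
Step 1: cheapest edge leaving the tree is 1—3 (7); add 3.
Step 2: cheapest edge leaving the tree is 3—4 (6); add 4.
Step 3: cheapest edge leaving the tree is 2—4 (6); add 2.
Step 4: cheapest edge leaving the tree is 0—2 (7); add 0.
Step 5: cheapest edge leaving the tree is 0—5 (3); add 5.
Vertex order: 1, 3, 4, 2, 0, 5. The 6th vertex is 5.

5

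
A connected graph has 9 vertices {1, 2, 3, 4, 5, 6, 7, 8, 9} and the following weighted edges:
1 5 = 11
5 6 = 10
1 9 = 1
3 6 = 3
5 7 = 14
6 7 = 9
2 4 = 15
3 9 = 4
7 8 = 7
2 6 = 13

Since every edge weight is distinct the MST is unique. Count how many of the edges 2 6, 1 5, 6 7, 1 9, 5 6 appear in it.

4

Kruskal: consider edges lightest-first.
1 9 (1): add — endpoints in different components.
3 6 (3): add — endpoints in different components.
3 9 (4): add — endpoints in different components.
7 8 (7): add — endpoints in different components.
6 7 (9): add — endpoints in different components.
5 6 (10): add — endpoints in different components.
1 5 (11): skip — 1 and 5 already connected.
2 6 (13): add — endpoints in different components.
5 7 (14): skip — 5 and 7 already connected.
2 4 (15): add — endpoints in different components.
MST edge set: {1 9, 3 6, 3 9, 7 8, 6 7, 5 6, 2 6, 2 4}.
Of the listed edges, {2 6, 6 7, 1 9, 5 6} are in the MST → 4.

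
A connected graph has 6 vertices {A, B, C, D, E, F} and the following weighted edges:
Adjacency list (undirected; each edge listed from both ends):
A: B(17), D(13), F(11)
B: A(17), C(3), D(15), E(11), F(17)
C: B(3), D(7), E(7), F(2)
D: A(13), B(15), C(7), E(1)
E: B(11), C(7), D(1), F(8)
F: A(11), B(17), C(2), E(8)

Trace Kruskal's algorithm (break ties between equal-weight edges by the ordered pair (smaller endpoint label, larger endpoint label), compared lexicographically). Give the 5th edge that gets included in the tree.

Sort edges by weight, then run Kruskal:
D—E (1): add — endpoints in different components.
C—F (2): add — endpoints in different components.
B—C (3): add — endpoints in different components.
C—D (7): add — endpoints in different components.
C—E (7): skip — C and E already connected.
E—F (8): skip — E and F already connected.
A—F (11): add — endpoints in different components.
The 5th edge added is A—F.

A-F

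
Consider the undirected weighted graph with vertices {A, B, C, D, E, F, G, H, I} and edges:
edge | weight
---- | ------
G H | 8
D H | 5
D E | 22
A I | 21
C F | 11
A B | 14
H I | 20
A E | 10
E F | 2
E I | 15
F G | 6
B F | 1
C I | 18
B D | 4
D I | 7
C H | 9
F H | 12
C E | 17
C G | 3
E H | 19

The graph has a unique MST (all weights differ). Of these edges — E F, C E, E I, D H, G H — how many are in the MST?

Sort edges by weight, then run Kruskal:
B F (1): add — endpoints in different components.
E F (2): add — endpoints in different components.
C G (3): add — endpoints in different components.
B D (4): add — endpoints in different components.
D H (5): add — endpoints in different components.
F G (6): add — endpoints in different components.
D I (7): add — endpoints in different components.
G H (8): skip — G and H already connected.
C H (9): skip — C and H already connected.
A E (10): add — endpoints in different components.
MST edge set: {B F, E F, C G, B D, D H, F G, D I, A E}.
Of the listed edges, {E F, D H} are in the MST → 2.

2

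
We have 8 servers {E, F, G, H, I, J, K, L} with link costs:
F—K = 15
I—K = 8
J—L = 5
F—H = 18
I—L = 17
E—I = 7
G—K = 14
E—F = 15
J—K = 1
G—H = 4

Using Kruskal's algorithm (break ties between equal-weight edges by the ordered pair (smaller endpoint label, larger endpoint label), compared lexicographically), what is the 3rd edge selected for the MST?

J-L

Sort edges by weight, then run Kruskal:
J—K (1): add — endpoints in different components.
G—H (4): add — endpoints in different components.
J—L (5): add — endpoints in different components.
E—I (7): add — endpoints in different components.
I—K (8): add — endpoints in different components.
G—K (14): add — endpoints in different components.
E—F (15): add — endpoints in different components.
The 3rd edge added is J—L.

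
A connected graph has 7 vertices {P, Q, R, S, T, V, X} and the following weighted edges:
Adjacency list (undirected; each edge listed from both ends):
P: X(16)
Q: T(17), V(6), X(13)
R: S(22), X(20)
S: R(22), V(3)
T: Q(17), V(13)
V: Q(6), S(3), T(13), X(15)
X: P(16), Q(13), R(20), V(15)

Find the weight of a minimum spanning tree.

Kruskal: consider edges lightest-first.
S—V (3): add. Components now {S,V} {X} {P} {T} {R} {Q}
Q—V (6): add. Components now {Q,S,V} {X} {P} {T} {R}
Q—X (13): add. Components now {Q,S,V,X} {P} {T} {R}
T—V (13): add. Components now {Q,S,T,V,X} {P} {R}
V—X (15): skip — X and V already connected.
P—X (16): add. Components now {P,Q,S,T,V,X} {R}
Q—T (17): skip — T and Q already connected.
R—X (20): add. Components now {P,Q,R,S,T,V,X}
MST edges: S—V, Q—V, Q—X, T—V, P—X, R—X; total weight 3+6+13+13+16+20 = 71.

71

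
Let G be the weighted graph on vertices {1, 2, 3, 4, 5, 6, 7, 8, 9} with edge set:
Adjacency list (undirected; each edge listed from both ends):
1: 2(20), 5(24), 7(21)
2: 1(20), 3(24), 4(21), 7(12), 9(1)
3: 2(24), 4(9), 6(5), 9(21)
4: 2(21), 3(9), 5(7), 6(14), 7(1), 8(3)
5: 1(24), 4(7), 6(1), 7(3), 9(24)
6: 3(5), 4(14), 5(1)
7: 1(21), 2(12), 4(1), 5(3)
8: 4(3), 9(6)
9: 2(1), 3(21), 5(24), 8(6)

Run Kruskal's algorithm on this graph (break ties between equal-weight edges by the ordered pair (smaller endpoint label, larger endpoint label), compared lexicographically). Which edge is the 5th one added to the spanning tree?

Kruskal's algorithm — process edges by increasing weight (ties by edge label):
2-9 (1): add — endpoints in different components.
4-7 (1): add — endpoints in different components.
5-6 (1): add — endpoints in different components.
4-8 (3): add — endpoints in different components.
5-7 (3): add — endpoints in different components.
3-6 (5): add — endpoints in different components.
8-9 (6): add — endpoints in different components.
4-5 (7): skip — 4 and 5 already connected.
3-4 (9): skip — 3 and 4 already connected.
2-7 (12): skip — 2 and 7 already connected.
4-6 (14): skip — 4 and 6 already connected.
1-2 (20): add — endpoints in different components.
The 5th edge added is 5-7.

5-7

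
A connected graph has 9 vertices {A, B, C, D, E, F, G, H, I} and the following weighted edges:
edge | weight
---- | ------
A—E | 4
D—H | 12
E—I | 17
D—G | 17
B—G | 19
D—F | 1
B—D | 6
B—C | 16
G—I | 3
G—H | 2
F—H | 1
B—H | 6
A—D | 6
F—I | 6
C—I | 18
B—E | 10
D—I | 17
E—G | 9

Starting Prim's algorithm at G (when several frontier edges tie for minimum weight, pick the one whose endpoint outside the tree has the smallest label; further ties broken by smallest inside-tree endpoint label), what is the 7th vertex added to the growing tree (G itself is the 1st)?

E

Prim, starting at G.
Step 1: cheapest edge leaving the tree is G—H (2); add H.
Step 2: cheapest edge leaving the tree is F—H (1); add F.
Step 3: cheapest edge leaving the tree is D—F (1); add D.
Step 4: cheapest edge leaving the tree is G—I (3); add I.
Step 5: cheapest edge leaving the tree is A—D (6); add A.
Step 6: cheapest edge leaving the tree is A—E (4); add E.
Step 7: cheapest edge leaving the tree is B—D (6); add B.
Step 8: cheapest edge leaving the tree is B—C (16); add C.
Vertex order: G, H, F, D, I, A, E, B, C. The 7th vertex is E.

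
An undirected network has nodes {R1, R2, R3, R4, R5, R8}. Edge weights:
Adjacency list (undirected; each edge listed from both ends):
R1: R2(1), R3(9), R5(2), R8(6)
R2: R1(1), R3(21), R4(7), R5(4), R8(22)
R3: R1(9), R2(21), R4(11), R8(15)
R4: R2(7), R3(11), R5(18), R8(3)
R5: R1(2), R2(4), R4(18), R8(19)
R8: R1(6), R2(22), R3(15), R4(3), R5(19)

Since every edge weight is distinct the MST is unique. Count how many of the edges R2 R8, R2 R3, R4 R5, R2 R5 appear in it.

0

Sort edges by weight, then run Kruskal:
R1 R2 (1): add. Components now {R4} {R3} {R1,R2} {R5} {R8}
R1 R5 (2): add. Components now {R4} {R3} {R1,R2,R5} {R8}
R4 R8 (3): add. Components now {R4,R8} {R3} {R1,R2,R5}
R2 R5 (4): skip — R2 and R5 already connected.
R1 R8 (6): add. Components now {R1,R2,R4,R5,R8} {R3}
R2 R4 (7): skip — R4 and R2 already connected.
R1 R3 (9): add. Components now {R1,R2,R3,R4,R5,R8}
MST edge set: {R1 R2, R1 R5, R4 R8, R1 R8, R1 R3}.
Of the listed edges, {} are in the MST → 0.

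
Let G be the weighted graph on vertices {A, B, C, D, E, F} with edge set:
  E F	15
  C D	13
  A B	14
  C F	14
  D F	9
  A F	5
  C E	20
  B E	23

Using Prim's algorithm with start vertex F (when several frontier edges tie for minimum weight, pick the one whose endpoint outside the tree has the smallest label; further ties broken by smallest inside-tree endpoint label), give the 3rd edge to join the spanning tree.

Grow the tree from F using Prim:
Step 1: cheapest edge leaving the tree is A F (5); add A.
Step 2: cheapest edge leaving the tree is D F (9); add D.
Step 3: cheapest edge leaving the tree is C D (13); add C.
Step 4: cheapest edge leaving the tree is A B (14); add B.
Step 5: cheapest edge leaving the tree is E F (15); add E.
The 3rd edge added is C D.

C-D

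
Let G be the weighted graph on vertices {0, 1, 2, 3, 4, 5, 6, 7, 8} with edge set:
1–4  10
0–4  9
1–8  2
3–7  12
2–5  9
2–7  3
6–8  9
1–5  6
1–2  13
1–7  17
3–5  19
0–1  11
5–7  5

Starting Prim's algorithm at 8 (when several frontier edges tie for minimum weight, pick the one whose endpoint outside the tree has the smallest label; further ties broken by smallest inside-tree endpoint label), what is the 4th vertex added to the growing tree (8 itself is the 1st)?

Prim, starting at 8.
Step 1: frontier [1–8 2, 6–8 9] → take 1–8 (2); add 1.
Step 2: frontier [1–5 6, 1–4 10, 0–1 11, 1–2 13, 1–7 17, 6–8 9] → take 1–5 (6); add 5.
Step 3: frontier [1–4 10, 0–1 11, 1–2 13, 1–7 17, 5–7 5, 2–5 9, 3–5 19, 6–8 9] → take 5–7 (5); add 7.
Step 4: frontier [1–4 10, 0–1 11, 1–2 13, 2–5 9, 3–5 19, 2–7 3, 3–7 12, 6–8 9] → take 2–7 (3); add 2.
Step 5: frontier [1–4 10, 0–1 11, 3–5 19, 3–7 12, 6–8 9] → take 6–8 (9); add 6.
Step 6: frontier [1–4 10, 0–1 11, 3–5 19, 3–7 12] → take 1–4 (10); add 4.
Step 7: frontier [0–1 11, 0–4 9, 3–5 19, 3–7 12] → take 0–4 (9); add 0.
Step 8: frontier [3–5 19, 3–7 12] → take 3–7 (12); add 3.
Vertex order: 8, 1, 5, 7, 2, 6, 4, 0, 3. The 4th vertex is 7.

7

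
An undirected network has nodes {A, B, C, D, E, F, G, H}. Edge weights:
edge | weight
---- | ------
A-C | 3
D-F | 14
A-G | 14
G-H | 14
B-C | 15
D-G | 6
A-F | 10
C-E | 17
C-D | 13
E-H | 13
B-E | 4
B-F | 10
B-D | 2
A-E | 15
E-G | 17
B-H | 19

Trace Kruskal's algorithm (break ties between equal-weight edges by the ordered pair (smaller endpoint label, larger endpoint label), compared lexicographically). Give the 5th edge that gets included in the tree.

Kruskal's algorithm — process edges by increasing weight (ties by edge label):
B-D (2): add — endpoints in different components.
A-C (3): add — endpoints in different components.
B-E (4): add — endpoints in different components.
D-G (6): add — endpoints in different components.
A-F (10): add — endpoints in different components.
B-F (10): add — endpoints in different components.
C-D (13): skip — C and D already connected.
E-H (13): add — endpoints in different components.
The 5th edge added is A-F.

A-F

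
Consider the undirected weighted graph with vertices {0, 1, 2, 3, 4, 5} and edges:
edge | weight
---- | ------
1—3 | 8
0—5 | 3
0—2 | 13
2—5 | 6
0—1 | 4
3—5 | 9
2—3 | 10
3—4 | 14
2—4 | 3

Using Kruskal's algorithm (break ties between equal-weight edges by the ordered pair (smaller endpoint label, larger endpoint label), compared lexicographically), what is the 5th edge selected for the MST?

Sort edges by weight, then run Kruskal:
0—5 (3): add. Components now {0,5} {1} {2} {3} {4}
2—4 (3): add. Components now {0,5} {1} {2,4} {3}
0—1 (4): add. Components now {0,1,5} {2,4} {3}
2—5 (6): add. Components now {0,1,2,4,5} {3}
1—3 (8): add. Components now {0,1,2,3,4,5}
The 5th edge added is 1—3.

1-3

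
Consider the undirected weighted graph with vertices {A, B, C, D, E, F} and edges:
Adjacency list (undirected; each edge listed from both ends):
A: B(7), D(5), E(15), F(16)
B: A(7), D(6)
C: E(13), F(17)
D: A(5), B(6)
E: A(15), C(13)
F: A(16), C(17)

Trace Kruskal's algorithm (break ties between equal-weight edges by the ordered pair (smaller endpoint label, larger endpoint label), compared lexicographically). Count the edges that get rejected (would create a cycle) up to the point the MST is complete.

1

Kruskal's algorithm — process edges by increasing weight (ties by edge label):
A-D (5): add. Components now {A,D} {B} {C} {E} {F}
B-D (6): add. Components now {A,B,D} {C} {E} {F}
A-B (7): skip — A and B already connected.
C-E (13): add. Components now {A,B,D} {C,E} {F}
A-E (15): add. Components now {A,B,C,D,E} {F}
A-F (16): add. Components now {A,B,C,D,E,F}
Edges rejected before the tree was complete: 1.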